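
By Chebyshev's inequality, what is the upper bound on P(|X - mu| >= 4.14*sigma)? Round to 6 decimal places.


P <= 1/k^2
k^2 = 4.14^2 = 17.1396
1/k^2 = 1 / 17.1396 ≈ 0.05834442

0.058344


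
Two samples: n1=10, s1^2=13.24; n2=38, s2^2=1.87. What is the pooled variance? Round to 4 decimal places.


sp^2 = ((n1-1)*s1^2 + (n2-1)*s2^2)/(n1+n2-2)
(n1-1)*s1^2 = 9 * 13.24 = 119.16
(n2-1)*s2^2 = 37 * 1.87 = 69.19
numerator = 119.16 + 69.19 = 188.35
n1+n2-2 = 46
sp^2 = 188.35 / 46 = 3767/920 ≈ 4.094565

4.0946


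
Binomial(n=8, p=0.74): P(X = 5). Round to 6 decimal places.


P = C(n,k) * p^k * (1-p)^(n-k)
C(8,5) = 56
p^k = 0.74^5 ≈ 0.2219007
(1-p)^(n-k) = 0.26^3 = 0.017576
P = 56 * 0.2219007 * 0.017576 ≈ 0.218407

0.218407


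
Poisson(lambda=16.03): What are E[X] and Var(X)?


E[X] = Var(X) = lambda = 16.03

16.03, 16.03


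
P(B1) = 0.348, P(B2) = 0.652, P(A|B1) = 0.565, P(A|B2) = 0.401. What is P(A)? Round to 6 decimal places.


P(A) = P(A|B1)*P(B1) + P(A|B2)*P(B2)
P(A|B1)*P(B1) = 0.565 * 0.348 = 0.19662
P(A|B2)*P(B2) = 0.401 * 0.652 = 0.261452
P(A) = 0.19662 + 0.261452 = 0.458072

0.458072


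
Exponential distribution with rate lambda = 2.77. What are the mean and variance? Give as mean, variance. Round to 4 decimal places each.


mean = 1/lam, var = 1/lam^2
mean = 1 / 2.77 = 100/277 ≈ 0.361011
lam^2 = 2.77^2 = 7.6729
var = 1 / 7.6729 ≈ 0.130329

0.3610, 0.1303


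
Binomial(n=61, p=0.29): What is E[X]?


E[X] = n*p = 61 * 0.29 = 17.69

17.69


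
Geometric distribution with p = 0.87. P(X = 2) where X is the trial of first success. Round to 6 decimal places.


P = (1-p)^(k-1) * p
(1-p)^(k-1) = 0.13^1 = 0.13
P = 0.13 * 0.87 = 0.1131

0.113100


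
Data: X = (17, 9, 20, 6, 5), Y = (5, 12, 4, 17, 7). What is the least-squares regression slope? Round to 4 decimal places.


b = sum((xi-xbar)(yi-ybar)) / sum((xi-xbar)^2)
n = 5, xbar = 57/5 = 11.4, ybar = 45/5 = 9
Sxy = sum((xi-xbar)(yi-ybar)) = -103
Sxx = sum((xi-xbar)^2) = 181.2
b = Sxy / Sxx = -515/906 ≈ -0.568433

-0.5684


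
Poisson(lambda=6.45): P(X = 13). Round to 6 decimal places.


P = e^(-lam) * lam^k / k!
e^(-6.45) ≈ 0.001580522
lam^k = 6.45^13 ≈ 33440771648.170345
k! = 13! = 6227020800
P = 0.001580522 * 33440771648.170345 / 6227020800 ≈ 0.008488

0.008488


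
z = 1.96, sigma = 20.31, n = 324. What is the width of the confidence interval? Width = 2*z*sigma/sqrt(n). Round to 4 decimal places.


width = 2*z*sigma/sqrt(n)
2*z*sigma = 2 * 1.96 * 20.31 = 79.6152
sqrt(324) = 18
width = 79.6152 / 18 = 33173/7500 ≈ 4.423067

4.4231


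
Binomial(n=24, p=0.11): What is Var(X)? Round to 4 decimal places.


Var = n*p*(1-p) = 24 * 0.11 * 0.89 = 2.3496

2.3496


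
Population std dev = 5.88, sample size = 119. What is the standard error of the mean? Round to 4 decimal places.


SE = sigma / sqrt(n)
sqrt(119) ≈ 10.908712
SE = 5.88 / 10.908712 ≈ 0.539019

0.5390


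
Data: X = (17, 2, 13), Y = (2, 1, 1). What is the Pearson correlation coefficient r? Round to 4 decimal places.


r = sum((xi-xbar)(yi-ybar)) / sqrt(sum((xi-xbar)^2) * sum((yi-ybar)^2))
n = 3, xbar = 32/3 ≈ 10.666667, ybar = 4/3 ≈ 1.333333
Sxy = sum((xi-xbar)(yi-ybar)) = 19/3 ≈ 6.333333
Sxx = sum((xi-xbar)^2) = 362/3 ≈ 120.666667
Syy = sum((yi-ybar)^2) = 2/3 ≈ 0.666667
sqrt(Sxx*Syy) ≈ 8.969083
r = Sxy / sqrt(Sxx*Syy) = 6.333333 / 8.969083 ≈ 0.706129

0.7061


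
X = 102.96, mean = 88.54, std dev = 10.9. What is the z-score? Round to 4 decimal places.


z = (X - mu) / sigma
X - mu = 102.96 - 88.54 = 14.42
z = 14.42 / 10.9 = 721/545 ≈ 1.322936

1.3229


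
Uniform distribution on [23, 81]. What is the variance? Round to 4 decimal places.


Var = (b-a)^2 / 12
(b-a)^2 = (81 - 23)^2 = 3364
Var = 3364/12 ≈ 280.333333

280.3333


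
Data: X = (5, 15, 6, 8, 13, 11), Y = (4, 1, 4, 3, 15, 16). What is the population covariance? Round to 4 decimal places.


Cov = (1/n)*sum((xi-xbar)(yi-ybar))
n = 6, xbar = 58/6 = 29/3 ≈ 9.666667, ybar = 43/6 ≈ 7.166667
sum((xi-xbar)(yi-ybar)) = 115/3 ≈ 38.333333
Cov = 38.333333 / 6 = 115/18 ≈ 6.388889

6.3889


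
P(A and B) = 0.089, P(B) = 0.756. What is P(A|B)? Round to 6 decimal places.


P(A|B) = P(A and B) / P(B) = 0.089 / 0.756 = 89/756 ≈ 0.11772487

0.117725


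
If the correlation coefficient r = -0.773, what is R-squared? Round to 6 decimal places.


R^2 = r^2 = (-0.773)^2 = 0.597529

0.597529


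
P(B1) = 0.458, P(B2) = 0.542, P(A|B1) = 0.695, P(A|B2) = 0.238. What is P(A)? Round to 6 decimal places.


P(A) = P(A|B1)*P(B1) + P(A|B2)*P(B2)
P(A|B1)*P(B1) = 0.695 * 0.458 = 0.31831
P(A|B2)*P(B2) = 0.238 * 0.542 = 0.128996
P(A) = 0.31831 + 0.128996 = 0.447306

0.447306


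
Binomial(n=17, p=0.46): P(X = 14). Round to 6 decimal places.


P = C(n,k) * p^k * (1-p)^(n-k)
C(17,14) = 680
p^k = 0.46^14 ≈ 0.00001899370
(1-p)^(n-k) = 0.54^3 = 0.157464
P = 680 * 0.00001899370 * 0.157464 ≈ 0.002034

0.002034


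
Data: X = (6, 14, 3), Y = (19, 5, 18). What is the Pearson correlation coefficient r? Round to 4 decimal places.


r = sum((xi-xbar)(yi-ybar)) / sqrt(sum((xi-xbar)^2) * sum((yi-ybar)^2))
n = 3, xbar = 23/3 ≈ 7.666667, ybar = 42/3 = 14
Sxy = sum((xi-xbar)(yi-ybar)) = -84
Sxx = sum((xi-xbar)^2) = 194/3 ≈ 64.666667
Syy = sum((yi-ybar)^2) = 122
sqrt(Sxx*Syy) ≈ 88.821919
r = Sxy / sqrt(Sxx*Syy) = -84 / 88.821919 ≈ -0.945713

-0.9457


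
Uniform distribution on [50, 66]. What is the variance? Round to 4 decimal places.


Var = (b-a)^2 / 12
(b-a)^2 = (66 - 50)^2 = 256
Var = 256/12 ≈ 21.333333

21.3333


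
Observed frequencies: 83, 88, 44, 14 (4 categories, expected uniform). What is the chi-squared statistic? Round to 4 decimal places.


chi2 = sum((O-E)^2/E), E = total/4
total = 229, E = 229/4 = 57.25
(83 - 57.25)^2 / 57.25 = 663.0625 / 57.25 = 10609/916 ≈ 11.581878
(88 - 57.25)^2 / 57.25 = 945.5625 / 57.25 = 15129/916 ≈ 16.516376
(44 - 57.25)^2 / 57.25 = 175.5625 / 57.25 = 2809/916 ≈ 3.066594
(14 - 57.25)^2 / 57.25 = 1870.5625 / 57.25 = 29929/916 ≈ 32.673581
chi2 = 14619/229 ≈ 63.838428

63.8384


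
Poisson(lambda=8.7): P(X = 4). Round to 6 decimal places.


P = e^(-lam) * lam^k / k!
e^(-8.7) ≈ 0.0001665858
lam^k = 8.7^4 = 5728.9761
k! = 4! = 24
P = 0.0001665858 * 5728.9761 / 24 ≈ 0.039765

0.039765


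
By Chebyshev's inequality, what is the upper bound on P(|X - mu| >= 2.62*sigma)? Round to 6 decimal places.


P <= 1/k^2
k^2 = 2.62^2 = 6.8644
1/k^2 = 1 / 6.8644 ≈ 0.14567916

0.145679


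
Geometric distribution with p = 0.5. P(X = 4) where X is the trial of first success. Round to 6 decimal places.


P = (1-p)^(k-1) * p
(1-p)^(k-1) = 0.5^3 = 0.125
P = 0.125 * 0.5 = 0.0625

0.062500


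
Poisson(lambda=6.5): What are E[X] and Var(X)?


E[X] = Var(X) = lambda = 6.5

6.5, 6.5


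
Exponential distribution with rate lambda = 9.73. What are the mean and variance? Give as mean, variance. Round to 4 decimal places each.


mean = 1/lam, var = 1/lam^2
mean = 1 / 9.73 = 100/973 ≈ 0.102775
lam^2 = 9.73^2 = 94.6729
var = 1 / 94.6729 ≈ 0.010563

0.1028, 0.0106


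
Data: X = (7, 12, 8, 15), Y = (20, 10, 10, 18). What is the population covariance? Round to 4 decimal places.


Cov = (1/n)*sum((xi-xbar)(yi-ybar))
n = 4, xbar = 42/4 = 10.5, ybar = 58/4 = 14.5
sum((xi-xbar)(yi-ybar)) = 1
Cov = 1 / 4 = 0.25

0.2500


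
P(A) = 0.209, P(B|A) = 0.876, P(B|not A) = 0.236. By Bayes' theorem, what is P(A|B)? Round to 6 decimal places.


P(A|B) = P(B|A)*P(A) / P(B), P(B) = P(B|A)*P(A) + P(B|not A)*P(not A)
P(B|A)*P(A) = 0.876 * 0.209 = 0.183084
P(B|not A)*P(not A) = 0.236 * 0.791 = 0.186676
P(B) = 0.183084 + 0.186676 = 0.36976
P(A|B) = 0.183084 / 0.36976 ≈ 0.49514280

0.495143


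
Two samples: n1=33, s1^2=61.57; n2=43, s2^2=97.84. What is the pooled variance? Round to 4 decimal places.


sp^2 = ((n1-1)*s1^2 + (n2-1)*s2^2)/(n1+n2-2)
(n1-1)*s1^2 = 32 * 61.57 = 1970.24
(n2-1)*s2^2 = 42 * 97.84 = 4109.28
numerator = 1970.24 + 4109.28 = 6079.52
n1+n2-2 = 74
sp^2 = 6079.52 / 74 = 75994/925 ≈ 82.155676

82.1557


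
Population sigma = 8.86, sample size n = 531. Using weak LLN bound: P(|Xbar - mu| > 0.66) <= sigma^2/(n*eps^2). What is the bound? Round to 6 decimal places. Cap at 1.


bound = min(1, sigma^2/(n*eps^2))
sigma^2 = 8.86^2 = 78.4996
n*eps^2 = 531 * 0.66^2 = 531 * 0.4356 = 231.3036
sigma^2/(n*eps^2) = 78.4996 / 231.3036 ≈ 0.33937907

0.339379


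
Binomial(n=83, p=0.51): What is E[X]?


E[X] = n*p = 83 * 0.51 = 42.33

42.33


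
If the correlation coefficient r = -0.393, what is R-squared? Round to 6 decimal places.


R^2 = r^2 = (-0.393)^2 = 0.154449

0.154449


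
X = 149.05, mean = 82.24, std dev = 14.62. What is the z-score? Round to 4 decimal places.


z = (X - mu) / sigma
X - mu = 149.05 - 82.24 = 66.81
z = 66.81 / 14.62 = 393/86 ≈ 4.569767

4.5698


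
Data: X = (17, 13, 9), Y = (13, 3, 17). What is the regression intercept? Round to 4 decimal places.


a = ybar - b*xbar, where b = sum((xi-xbar)(yi-ybar)) / sum((xi-xbar)^2)
n = 3, xbar = 39/3 = 13, ybar = 33/3 = 11
Sxy = sum((xi-xbar)(yi-ybar)) = -16
Sxx = sum((xi-xbar)^2) = 32
b = Sxy / Sxx = -0.5
a = 11 - (-0.5) * 13 = 17.5

17.5000


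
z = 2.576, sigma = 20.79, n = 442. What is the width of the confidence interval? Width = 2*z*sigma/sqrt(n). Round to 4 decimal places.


width = 2*z*sigma/sqrt(n)
2*z*sigma = 2 * 2.576 * 20.79 = 107.11008
sqrt(442) ≈ 21.023796
width = 107.11008 / 21.023796 ≈ 5.094707

5.0947


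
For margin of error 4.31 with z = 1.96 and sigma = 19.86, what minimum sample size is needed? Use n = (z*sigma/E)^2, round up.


z*sigma/E = 1.96 * 19.86 / 4.31 ≈ 9.031462
(z*sigma/E)^2 ≈ 81.567301
round up: n = 82

82


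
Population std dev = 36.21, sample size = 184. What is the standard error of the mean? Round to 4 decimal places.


SE = sigma / sqrt(n)
sqrt(184) ≈ 13.564660
SE = 36.21 / 13.564660 ≈ 2.669437

2.6694


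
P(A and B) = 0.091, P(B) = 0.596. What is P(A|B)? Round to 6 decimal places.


P(A|B) = P(A and B) / P(B) = 0.091 / 0.596 = 91/596 ≈ 0.15268456

0.152685


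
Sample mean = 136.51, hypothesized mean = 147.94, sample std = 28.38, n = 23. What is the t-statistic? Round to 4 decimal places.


t = (xbar - mu0) / (s/sqrt(n))
xbar - mu0 = 136.51 - 147.94 = -11.43
sqrt(23) ≈ 4.79583152
s/sqrt(n) = 28.38 / 4.79583152 ≈ 5.91763907
t = -11.43 / 5.91763907 ≈ -1.931514

-1.9315


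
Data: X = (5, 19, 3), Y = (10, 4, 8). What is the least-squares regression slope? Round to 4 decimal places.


b = sum((xi-xbar)(yi-ybar)) / sum((xi-xbar)^2)
n = 3, xbar = 27/3 = 9, ybar = 22/3 ≈ 7.333333
Sxy = sum((xi-xbar)(yi-ybar)) = -48
Sxx = sum((xi-xbar)^2) = 152
b = Sxy / Sxx = -6/19 ≈ -0.315789

-0.3158


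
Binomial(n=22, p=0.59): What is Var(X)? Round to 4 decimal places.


Var = n*p*(1-p) = 22 * 0.59 * 0.41 = 5.3218

5.3218


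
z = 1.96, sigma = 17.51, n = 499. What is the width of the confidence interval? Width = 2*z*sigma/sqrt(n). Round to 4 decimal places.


width = 2*z*sigma/sqrt(n)
2*z*sigma = 2 * 1.96 * 17.51 = 68.6392
sqrt(499) ≈ 22.338308
width = 68.6392 / 22.338308 ≈ 3.072713

3.0727


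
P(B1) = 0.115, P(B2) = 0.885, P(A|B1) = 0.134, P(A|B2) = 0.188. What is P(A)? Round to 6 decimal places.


P(A) = P(A|B1)*P(B1) + P(A|B2)*P(B2)
P(A|B1)*P(B1) = 0.134 * 0.115 = 0.01541
P(A|B2)*P(B2) = 0.188 * 0.885 = 0.16638
P(A) = 0.01541 + 0.16638 = 0.18179

0.181790


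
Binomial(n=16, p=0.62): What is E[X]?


E[X] = n*p = 16 * 0.62 = 9.92

9.92


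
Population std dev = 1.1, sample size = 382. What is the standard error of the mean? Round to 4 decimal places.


SE = sigma / sqrt(n)
sqrt(382) ≈ 19.544820
SE = 1.1 / 19.544820 ≈ 0.056281

0.0563


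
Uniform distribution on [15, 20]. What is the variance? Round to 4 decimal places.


Var = (b-a)^2 / 12
(b-a)^2 = (20 - 15)^2 = 25
Var = 25/12 ≈ 2.083333

2.0833


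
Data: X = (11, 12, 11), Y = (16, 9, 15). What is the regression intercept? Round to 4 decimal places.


a = ybar - b*xbar, where b = sum((xi-xbar)(yi-ybar)) / sum((xi-xbar)^2)
n = 3, xbar = 34/3 ≈ 11.333333, ybar = 40/3 ≈ 13.333333
Sxy = sum((xi-xbar)(yi-ybar)) = -13/3 ≈ -4.333333
Sxx = sum((xi-xbar)^2) = 2/3 ≈ 0.666667
b = Sxy / Sxx = -6.5
a = 13.333333 - (-6.5) * 11.333333 = 87

87.0000


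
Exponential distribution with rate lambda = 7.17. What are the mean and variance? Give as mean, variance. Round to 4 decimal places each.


mean = 1/lam, var = 1/lam^2
mean = 1 / 7.17 = 100/717 ≈ 0.139470
lam^2 = 7.17^2 = 51.4089
var = 1 / 51.4089 ≈ 0.019452

0.1395, 0.0195


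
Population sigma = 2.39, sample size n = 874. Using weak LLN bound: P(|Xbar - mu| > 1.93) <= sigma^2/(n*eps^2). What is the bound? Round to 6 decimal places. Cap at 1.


bound = min(1, sigma^2/(n*eps^2))
sigma^2 = 2.39^2 = 5.7121
n*eps^2 = 874 * 1.93^2 = 874 * 3.7249 = 3255.5626
sigma^2/(n*eps^2) = 5.7121 / 3255.5626 ≈ 0.00175457

0.001755


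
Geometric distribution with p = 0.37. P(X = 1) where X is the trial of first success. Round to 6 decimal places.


P = (1-p)^(k-1) * p
(1-p)^(k-1) = 0.63^0 = 1
P = 1 * 0.37 = 0.37

0.370000


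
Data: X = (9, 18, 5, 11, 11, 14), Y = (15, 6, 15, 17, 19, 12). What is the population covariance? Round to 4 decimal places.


Cov = (1/n)*sum((xi-xbar)(yi-ybar))
n = 6, xbar = 68/6 = 34/3 ≈ 11.333333, ybar = 84/6 = 14
sum((xi-xbar)(yi-ybar)) = -70
Cov = -70 / 6 = -35/3 ≈ -11.666667

-11.6667


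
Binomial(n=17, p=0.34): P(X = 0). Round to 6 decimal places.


P = C(n,k) * p^k * (1-p)^(n-k)
C(17,0) = 1
p^k = 0.34^0 = 1
(1-p)^(n-k) = 0.66^17 ≈ 0.0008555530
P = 1 * 1 * 0.0008555530 ≈ 0.000856

0.000856


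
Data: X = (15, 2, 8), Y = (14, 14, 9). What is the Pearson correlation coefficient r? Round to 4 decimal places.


r = sum((xi-xbar)(yi-ybar)) / sqrt(sum((xi-xbar)^2) * sum((yi-ybar)^2))
n = 3, xbar = 25/3 ≈ 8.333333, ybar = 37/3 ≈ 12.333333
Sxy = sum((xi-xbar)(yi-ybar)) = 5/3 ≈ 1.666667
Sxx = sum((xi-xbar)^2) = 254/3 ≈ 84.666667
Syy = sum((yi-ybar)^2) = 50/3 ≈ 16.666667
sqrt(Sxx*Syy) ≈ 37.564759
r = Sxy / sqrt(Sxx*Syy) = 1.666667 / 37.564759 ≈ 0.044368

0.0444


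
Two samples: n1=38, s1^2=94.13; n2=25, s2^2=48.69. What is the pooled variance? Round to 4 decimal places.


sp^2 = ((n1-1)*s1^2 + (n2-1)*s2^2)/(n1+n2-2)
(n1-1)*s1^2 = 37 * 94.13 = 3482.81
(n2-1)*s2^2 = 24 * 48.69 = 1168.56
numerator = 3482.81 + 1168.56 = 4651.37
n1+n2-2 = 61
sp^2 = 4651.37 / 61 = 465137/6100 ≈ 76.251967

76.2520


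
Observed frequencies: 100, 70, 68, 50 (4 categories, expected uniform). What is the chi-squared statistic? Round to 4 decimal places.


chi2 = sum((O-E)^2/E), E = total/4
total = 288, E = 288/4 = 72
(100 - 72)^2 / 72 = 784 / 72 = 98/9 ≈ 10.888889
(70 - 72)^2 / 72 = 4 / 72 = 1/18 ≈ 0.055556
(68 - 72)^2 / 72 = 16 / 72 = 2/9 ≈ 0.222222
(50 - 72)^2 / 72 = 484 / 72 = 121/18 ≈ 6.722222
chi2 = 161/9 ≈ 17.888889

17.8889


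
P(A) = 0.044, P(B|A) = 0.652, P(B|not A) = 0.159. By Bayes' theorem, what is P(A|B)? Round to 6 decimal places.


P(A|B) = P(B|A)*P(A) / P(B), P(B) = P(B|A)*P(A) + P(B|not A)*P(not A)
P(B|A)*P(A) = 0.652 * 0.044 = 0.028688
P(B|not A)*P(not A) = 0.159 * 0.956 = 0.152004
P(B) = 0.028688 + 0.152004 = 0.180692
P(A|B) = 0.028688 / 0.180692 ≈ 0.15876741

0.158767


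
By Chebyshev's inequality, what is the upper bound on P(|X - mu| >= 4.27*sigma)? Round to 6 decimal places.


P <= 1/k^2
k^2 = 4.27^2 = 18.2329
1/k^2 = 1 / 18.2329 ≈ 0.05484591

0.054846


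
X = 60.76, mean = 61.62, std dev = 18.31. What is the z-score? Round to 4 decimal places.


z = (X - mu) / sigma
X - mu = 60.76 - 61.62 = -0.86
z = -0.86 / 18.31 = -86/1831 ≈ -0.046969

-0.0470


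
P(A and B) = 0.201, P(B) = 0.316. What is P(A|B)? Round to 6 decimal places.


P(A|B) = P(A and B) / P(B) = 0.201 / 0.316 = 201/316 ≈ 0.63607595

0.636076


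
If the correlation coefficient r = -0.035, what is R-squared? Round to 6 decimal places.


R^2 = r^2 = (-0.035)^2 = 0.001225

0.001225


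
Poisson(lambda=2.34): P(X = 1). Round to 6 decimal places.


P = e^(-lam) * lam^k / k!
e^(-2.34) ≈ 0.09632764
lam^k = 2.34^1 = 2.34
k! = 1! = 1
P = 0.09632764 * 2.34 / 1 ≈ 0.225407

0.225407


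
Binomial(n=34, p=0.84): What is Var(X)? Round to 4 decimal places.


Var = n*p*(1-p) = 34 * 0.84 * 0.16 = 4.5696

4.5696


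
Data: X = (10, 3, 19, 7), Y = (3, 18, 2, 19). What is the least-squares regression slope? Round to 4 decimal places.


b = sum((xi-xbar)(yi-ybar)) / sum((xi-xbar)^2)
n = 4, xbar = 39/4 = 9.75, ybar = 42/4 = 10.5
Sxy = sum((xi-xbar)(yi-ybar)) = -154.5
Sxx = sum((xi-xbar)^2) = 138.75
b = Sxy / Sxx = -206/185 ≈ -1.113514

-1.1135


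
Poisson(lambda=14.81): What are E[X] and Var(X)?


E[X] = Var(X) = lambda = 14.81

14.81, 14.81


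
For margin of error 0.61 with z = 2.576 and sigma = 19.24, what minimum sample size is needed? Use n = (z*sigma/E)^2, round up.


z*sigma/E = 2.576 * 19.24 / 0.61 = 619528/7625 ≈ 81.249574
(z*sigma/E)^2 ≈ 6601.493238
round up: n = 6602

6602


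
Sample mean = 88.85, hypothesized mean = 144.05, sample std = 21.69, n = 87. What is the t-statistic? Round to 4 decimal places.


t = (xbar - mu0) / (s/sqrt(n))
xbar - mu0 = 88.85 - 144.05 = -55.2
sqrt(87) ≈ 9.32737905
s/sqrt(n) = 21.69 / 9.32737905 ≈ 2.32541209
t = -55.2 / 2.32541209 ≈ -23.737728

-23.7377


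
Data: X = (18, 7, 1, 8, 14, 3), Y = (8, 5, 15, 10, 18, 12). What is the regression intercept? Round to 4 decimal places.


a = ybar - b*xbar, where b = sum((xi-xbar)(yi-ybar)) / sum((xi-xbar)^2)
n = 6, xbar = 51/6 = 8.5, ybar = 68/6 = 34/3 ≈ 11.333333
Sxy = sum((xi-xbar)(yi-ybar)) = -16
Sxx = sum((xi-xbar)^2) = 209.5
b = Sxy / Sxx = -32/419 ≈ -0.076372
a = 11.333333 - (-0.076372) * 8.5 = 15062/1257 ≈ 11.982498

11.9825


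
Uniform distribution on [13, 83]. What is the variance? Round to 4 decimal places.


Var = (b-a)^2 / 12
(b-a)^2 = (83 - 13)^2 = 4900
Var = 4900/12 ≈ 408.333333

408.3333


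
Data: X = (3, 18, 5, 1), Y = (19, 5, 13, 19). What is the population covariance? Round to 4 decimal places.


Cov = (1/n)*sum((xi-xbar)(yi-ybar))
n = 4, xbar = 27/4 = 6.75, ybar = 56/4 = 14
sum((xi-xbar)(yi-ybar)) = -147
Cov = -147 / 4 = -36.75

-36.7500


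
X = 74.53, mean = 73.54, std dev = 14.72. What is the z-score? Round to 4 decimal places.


z = (X - mu) / sigma
X - mu = 74.53 - 73.54 = 0.99
z = 0.99 / 14.72 = 99/1472 ≈ 0.067255

0.0673


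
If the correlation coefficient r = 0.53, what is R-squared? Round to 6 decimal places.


R^2 = r^2 = (0.53)^2 = 0.2809

0.280900


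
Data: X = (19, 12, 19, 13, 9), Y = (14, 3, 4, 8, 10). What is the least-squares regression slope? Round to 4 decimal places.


b = sum((xi-xbar)(yi-ybar)) / sum((xi-xbar)^2)
n = 5, xbar = 72/5 = 14.4, ybar = 39/5 = 7.8
Sxy = sum((xi-xbar)(yi-ybar)) = 10.4
Sxx = sum((xi-xbar)^2) = 79.2
b = Sxy / Sxx = 13/99 ≈ 0.131313

0.1313


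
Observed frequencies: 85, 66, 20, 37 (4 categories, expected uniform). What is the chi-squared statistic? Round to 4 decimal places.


chi2 = sum((O-E)^2/E), E = total/4
total = 208, E = 208/4 = 52
(85 - 52)^2 / 52 = 1089 / 52 = 1089/52 ≈ 20.942308
(66 - 52)^2 / 52 = 196 / 52 = 49/13 ≈ 3.769231
(20 - 52)^2 / 52 = 1024 / 52 = 256/13 ≈ 19.692308
(37 - 52)^2 / 52 = 225 / 52 = 225/52 ≈ 4.326923
chi2 = 1267/26 ≈ 48.730769

48.7308


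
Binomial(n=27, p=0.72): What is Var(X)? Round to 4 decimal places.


Var = n*p*(1-p) = 27 * 0.72 * 0.28 = 5.4432

5.4432


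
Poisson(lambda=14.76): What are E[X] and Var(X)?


E[X] = Var(X) = lambda = 14.76

14.76, 14.76


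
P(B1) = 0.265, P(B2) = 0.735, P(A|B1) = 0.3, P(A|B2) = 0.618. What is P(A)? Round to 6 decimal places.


P(A) = P(A|B1)*P(B1) + P(A|B2)*P(B2)
P(A|B1)*P(B1) = 0.3 * 0.265 = 0.0795
P(A|B2)*P(B2) = 0.618 * 0.735 = 0.45423
P(A) = 0.0795 + 0.45423 = 0.53373

0.533730


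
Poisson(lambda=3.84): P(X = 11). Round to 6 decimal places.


P = e^(-lam) * lam^k / k!
e^(-3.84) ≈ 0.02149360
lam^k = 3.84^11 ≈ 2676969.777091
k! = 11! = 39916800
P = 0.02149360 * 2676969.777091 / 39916800 ≈ 0.001441

0.001441


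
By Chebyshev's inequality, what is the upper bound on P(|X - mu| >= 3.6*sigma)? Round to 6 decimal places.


P <= 1/k^2
k^2 = 3.6^2 = 12.96
1/k^2 = 1 / 12.96 = 25/324 ≈ 0.07716049

0.077160


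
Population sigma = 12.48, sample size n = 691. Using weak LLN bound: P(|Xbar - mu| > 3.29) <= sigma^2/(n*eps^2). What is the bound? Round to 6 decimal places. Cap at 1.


bound = min(1, sigma^2/(n*eps^2))
sigma^2 = 12.48^2 = 155.7504
n*eps^2 = 691 * 3.29^2 = 691 * 10.8241 = 7479.4531
sigma^2/(n*eps^2) = 155.7504 / 7479.4531 ≈ 0.02082377

0.020824


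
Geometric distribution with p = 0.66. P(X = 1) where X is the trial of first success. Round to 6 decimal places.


P = (1-p)^(k-1) * p
(1-p)^(k-1) = 0.34^0 = 1
P = 1 * 0.66 = 0.66

0.660000


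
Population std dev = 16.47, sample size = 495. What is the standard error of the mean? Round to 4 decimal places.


SE = sigma / sqrt(n)
sqrt(495) ≈ 22.248595
SE = 16.47 / 22.248595 ≈ 0.740271

0.7403


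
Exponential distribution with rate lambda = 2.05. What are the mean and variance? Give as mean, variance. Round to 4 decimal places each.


mean = 1/lam, var = 1/lam^2
mean = 1 / 2.05 = 20/41 ≈ 0.487805
lam^2 = 2.05^2 = 4.2025
var = 1 / 4.2025 = 400/1681 ≈ 0.237954

0.4878, 0.2380


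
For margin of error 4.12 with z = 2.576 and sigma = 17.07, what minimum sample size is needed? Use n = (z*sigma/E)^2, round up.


z*sigma/E = 2.576 * 17.07 / 4.12 ≈ 10.672893
(z*sigma/E)^2 ≈ 113.910649
round up: n = 114

114


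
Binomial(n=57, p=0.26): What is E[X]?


E[X] = n*p = 57 * 0.26 = 14.82

14.82


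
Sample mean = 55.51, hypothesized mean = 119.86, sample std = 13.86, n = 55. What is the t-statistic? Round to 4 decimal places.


t = (xbar - mu0) / (s/sqrt(n))
xbar - mu0 = 55.51 - 119.86 = -64.35
sqrt(55) ≈ 7.41619849
s/sqrt(n) = 13.86 / 7.41619849 ≈ 1.86888202
t = -64.35 / 1.86888202 ≈ -34.432350

-34.4324


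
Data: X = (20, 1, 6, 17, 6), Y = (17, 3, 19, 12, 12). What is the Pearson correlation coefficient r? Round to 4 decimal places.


r = sum((xi-xbar)(yi-ybar)) / sqrt(sum((xi-xbar)^2) * sum((yi-ybar)^2))
n = 5, xbar = 50/5 = 10, ybar = 63/5 = 12.6
Sxy = sum((xi-xbar)(yi-ybar)) = 103
Sxx = sum((xi-xbar)^2) = 262
Syy = sum((yi-ybar)^2) = 153.2
sqrt(Sxx*Syy) ≈ 200.345701
r = Sxy / sqrt(Sxx*Syy) = 103 / 200.345701 ≈ 0.514111

0.5141


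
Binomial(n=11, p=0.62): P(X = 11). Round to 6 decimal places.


P = C(n,k) * p^k * (1-p)^(n-k)
C(11,11) = 1
p^k = 0.62^11 ≈ 0.005203656
(1-p)^(n-k) = 0.38^0 = 1
P = 1 * 0.005203656 * 1 ≈ 0.005204

0.005204


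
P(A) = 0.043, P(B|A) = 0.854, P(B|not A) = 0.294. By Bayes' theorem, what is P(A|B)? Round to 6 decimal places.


P(A|B) = P(B|A)*P(A) / P(B), P(B) = P(B|A)*P(A) + P(B|not A)*P(not A)
P(B|A)*P(A) = 0.854 * 0.043 = 0.036722
P(B|not A)*P(not A) = 0.294 * 0.957 = 0.281358
P(B) = 0.036722 + 0.281358 = 0.31808
P(A|B) = 0.036722 / 0.31808 ≈ 0.11544894

0.115449


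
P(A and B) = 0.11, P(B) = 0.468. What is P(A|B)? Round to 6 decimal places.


P(A|B) = P(A and B) / P(B) = 0.11 / 0.468 = 55/234 ≈ 0.23504274

0.235043


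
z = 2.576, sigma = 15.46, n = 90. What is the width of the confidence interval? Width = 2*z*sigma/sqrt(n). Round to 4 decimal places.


width = 2*z*sigma/sqrt(n)
2*z*sigma = 2 * 2.576 * 15.46 = 79.64992
sqrt(90) ≈ 9.486833
width = 79.64992 / 9.486833 ≈ 8.395839

8.3958


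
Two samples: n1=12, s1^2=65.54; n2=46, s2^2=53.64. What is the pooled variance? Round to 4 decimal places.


sp^2 = ((n1-1)*s1^2 + (n2-1)*s2^2)/(n1+n2-2)
(n1-1)*s1^2 = 11 * 65.54 = 720.94
(n2-1)*s2^2 = 45 * 53.64 = 2413.8
numerator = 720.94 + 2413.8 = 3134.74
n1+n2-2 = 56
sp^2 = 3134.74 / 56 = 55.9775

55.9775


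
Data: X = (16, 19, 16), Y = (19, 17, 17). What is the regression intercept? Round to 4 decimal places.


a = ybar - b*xbar, where b = sum((xi-xbar)(yi-ybar)) / sum((xi-xbar)^2)
n = 3, xbar = 51/3 = 17, ybar = 53/3 ≈ 17.666667
Sxy = sum((xi-xbar)(yi-ybar)) = -2
Sxx = sum((xi-xbar)^2) = 6
b = Sxy / Sxx = -1/3 ≈ -0.333333
a = 17.666667 - (-0.333333) * 17 = 70/3 ≈ 23.333333

23.3333


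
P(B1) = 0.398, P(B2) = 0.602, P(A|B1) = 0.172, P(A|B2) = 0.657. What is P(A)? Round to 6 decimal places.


P(A) = P(A|B1)*P(B1) + P(A|B2)*P(B2)
P(A|B1)*P(B1) = 0.172 * 0.398 = 0.068456
P(A|B2)*P(B2) = 0.657 * 0.602 = 0.395514
P(A) = 0.068456 + 0.395514 = 0.46397

0.463970


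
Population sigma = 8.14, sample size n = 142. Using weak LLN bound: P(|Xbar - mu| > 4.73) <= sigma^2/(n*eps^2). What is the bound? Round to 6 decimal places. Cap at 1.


bound = min(1, sigma^2/(n*eps^2))
sigma^2 = 8.14^2 = 66.2596
n*eps^2 = 142 * 4.73^2 = 142 * 22.3729 = 3176.9518
sigma^2/(n*eps^2) = 66.2596 / 3176.9518 ≈ 0.02085634

0.020856


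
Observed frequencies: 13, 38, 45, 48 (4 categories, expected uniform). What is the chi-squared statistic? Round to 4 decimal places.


chi2 = sum((O-E)^2/E), E = total/4
total = 144, E = 144/4 = 36
(13 - 36)^2 / 36 = 529 / 36 = 529/36 ≈ 14.694444
(38 - 36)^2 / 36 = 4 / 36 = 1/9 ≈ 0.111111
(45 - 36)^2 / 36 = 81 / 36 = 2.25
(48 - 36)^2 / 36 = 144 / 36 = 4
chi2 = 379/18 ≈ 21.055556

21.0556


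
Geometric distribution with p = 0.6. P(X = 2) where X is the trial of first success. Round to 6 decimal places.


P = (1-p)^(k-1) * p
(1-p)^(k-1) = 0.4^1 = 0.4
P = 0.4 * 0.6 = 0.24

0.240000


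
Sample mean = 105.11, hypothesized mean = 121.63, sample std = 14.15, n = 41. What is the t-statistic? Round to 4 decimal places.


t = (xbar - mu0) / (s/sqrt(n))
xbar - mu0 = 105.11 - 121.63 = -16.52
sqrt(41) ≈ 6.40312424
s/sqrt(n) = 14.15 / 6.40312424 ≈ 2.20985873
t = -16.52 / 2.20985873 ≈ -7.475591

-7.4756


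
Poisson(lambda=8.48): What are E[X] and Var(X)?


E[X] = Var(X) = lambda = 8.48

8.48, 8.48


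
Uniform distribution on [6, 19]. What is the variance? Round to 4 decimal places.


Var = (b-a)^2 / 12
(b-a)^2 = (19 - 6)^2 = 169
Var = 169/12 ≈ 14.083333

14.0833


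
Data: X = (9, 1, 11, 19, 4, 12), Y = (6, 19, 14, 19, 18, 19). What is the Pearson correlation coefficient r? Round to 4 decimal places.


r = sum((xi-xbar)(yi-ybar)) / sqrt(sum((xi-xbar)^2) * sum((yi-ybar)^2))
n = 6, xbar = 56/6 = 28/3 ≈ 9.333333, ybar = 95/6 ≈ 15.833333
Sxy = sum((xi-xbar)(yi-ybar)) = 4/3 ≈ 1.333333
Sxx = sum((xi-xbar)^2) = 604/3 ≈ 201.333333
Syy = sum((yi-ybar)^2) = 809/6 ≈ 134.833333
sqrt(Sxx*Syy) ≈ 164.761781
r = Sxy / sqrt(Sxx*Syy) = 1.333333 / 164.761781 ≈ 0.008092

0.0081


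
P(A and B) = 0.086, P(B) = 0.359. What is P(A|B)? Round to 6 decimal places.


P(A|B) = P(A and B) / P(B) = 0.086 / 0.359 = 86/359 ≈ 0.23955432

0.239554


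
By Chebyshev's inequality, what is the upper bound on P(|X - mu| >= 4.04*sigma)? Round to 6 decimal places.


P <= 1/k^2
k^2 = 4.04^2 = 16.3216
1/k^2 = 1 / 16.3216 ≈ 0.06126850

0.061269


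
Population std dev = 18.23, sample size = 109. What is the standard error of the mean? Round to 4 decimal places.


SE = sigma / sqrt(n)
sqrt(109) ≈ 10.440307
SE = 18.23 / 10.440307 ≈ 1.746117

1.7461


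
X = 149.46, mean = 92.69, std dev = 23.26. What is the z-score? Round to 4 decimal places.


z = (X - mu) / sigma
X - mu = 149.46 - 92.69 = 56.77
z = 56.77 / 23.26 = 5677/2326 ≈ 2.440671

2.4407


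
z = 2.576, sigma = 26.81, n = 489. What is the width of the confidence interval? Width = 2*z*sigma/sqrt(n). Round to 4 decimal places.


width = 2*z*sigma/sqrt(n)
2*z*sigma = 2 * 2.576 * 26.81 = 138.12512
sqrt(489) ≈ 22.113344
width = 138.12512 / 22.113344 ≈ 6.246234

6.2462


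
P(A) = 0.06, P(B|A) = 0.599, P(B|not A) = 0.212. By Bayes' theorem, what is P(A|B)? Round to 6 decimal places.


P(A|B) = P(B|A)*P(A) / P(B), P(B) = P(B|A)*P(A) + P(B|not A)*P(not A)
P(B|A)*P(A) = 0.599 * 0.06 = 0.03594
P(B|not A)*P(not A) = 0.212 * 0.94 = 0.19928
P(B) = 0.03594 + 0.19928 = 0.23522
P(A|B) = 0.03594 / 0.23522 ≈ 0.15279313

0.152793


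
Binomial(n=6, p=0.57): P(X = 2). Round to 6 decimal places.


P = C(n,k) * p^k * (1-p)^(n-k)
C(6,2) = 15
p^k = 0.57^2 = 0.3249
(1-p)^(n-k) = 0.43^4 = 0.03418801
P = 15 * 0.3249 * 0.03418801 ≈ 0.166615

0.166615


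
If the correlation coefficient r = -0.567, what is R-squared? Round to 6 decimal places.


R^2 = r^2 = (-0.567)^2 = 0.321489

0.321489


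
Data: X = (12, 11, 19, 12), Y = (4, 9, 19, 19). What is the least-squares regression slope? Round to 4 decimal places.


b = sum((xi-xbar)(yi-ybar)) / sum((xi-xbar)^2)
n = 4, xbar = 54/4 = 13.5, ybar = 51/4 = 12.75
Sxy = sum((xi-xbar)(yi-ybar)) = 47.5
Sxx = sum((xi-xbar)^2) = 41
b = Sxy / Sxx = 95/82 ≈ 1.158537

1.1585


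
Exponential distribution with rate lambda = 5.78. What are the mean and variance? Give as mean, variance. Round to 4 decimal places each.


mean = 1/lam, var = 1/lam^2
mean = 1 / 5.78 = 50/289 ≈ 0.173010
lam^2 = 5.78^2 = 33.4084
var = 1 / 33.4084 ≈ 0.029933

0.1730, 0.0299


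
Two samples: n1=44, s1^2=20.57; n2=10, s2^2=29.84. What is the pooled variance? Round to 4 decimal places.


sp^2 = ((n1-1)*s1^2 + (n2-1)*s2^2)/(n1+n2-2)
(n1-1)*s1^2 = 43 * 20.57 = 884.51
(n2-1)*s2^2 = 9 * 29.84 = 268.56
numerator = 884.51 + 268.56 = 1153.07
n1+n2-2 = 52
sp^2 = 1153.07 / 52 = 115307/5200 ≈ 22.174423

22.1744


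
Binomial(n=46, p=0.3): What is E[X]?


E[X] = n*p = 46 * 0.3 = 13.8

13.8


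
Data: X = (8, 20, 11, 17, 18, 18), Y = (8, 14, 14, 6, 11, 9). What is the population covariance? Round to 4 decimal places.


Cov = (1/n)*sum((xi-xbar)(yi-ybar))
n = 6, xbar = 92/6 = 46/3 ≈ 15.333333, ybar = 62/6 = 31/3 ≈ 10.333333
sum((xi-xbar)(yi-ybar)) = 28/3 ≈ 9.333333
Cov = 9.333333 / 6 = 14/9 ≈ 1.555556

1.5556


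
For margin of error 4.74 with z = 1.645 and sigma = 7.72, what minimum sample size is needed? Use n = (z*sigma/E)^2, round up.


z*sigma/E = 1.645 * 7.72 / 4.74 ≈ 2.679198
(z*sigma/E)^2 ≈ 7.178104
round up: n = 8

8


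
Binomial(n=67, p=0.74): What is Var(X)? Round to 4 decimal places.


Var = n*p*(1-p) = 67 * 0.74 * 0.26 = 12.8908

12.8908


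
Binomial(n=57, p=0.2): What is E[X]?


E[X] = n*p = 57 * 0.2 = 11.4

11.4


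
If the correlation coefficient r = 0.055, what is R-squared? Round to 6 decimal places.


R^2 = r^2 = (0.055)^2 = 0.003025

0.003025


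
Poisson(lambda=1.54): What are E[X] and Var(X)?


E[X] = Var(X) = lambda = 1.54

1.54, 1.54


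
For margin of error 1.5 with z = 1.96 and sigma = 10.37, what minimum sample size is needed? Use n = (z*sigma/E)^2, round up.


z*sigma/E = 1.96 * 10.37 / 1.5 = 50813/3750 ≈ 13.550133
(z*sigma/E)^2 ≈ 183.606113
round up: n = 184

184


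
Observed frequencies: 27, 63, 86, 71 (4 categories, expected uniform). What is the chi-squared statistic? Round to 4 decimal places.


chi2 = sum((O-E)^2/E), E = total/4
total = 247, E = 247/4 = 61.75
(27 - 61.75)^2 / 61.75 = 1207.5625 / 61.75 = 19321/988 ≈ 19.555668
(63 - 61.75)^2 / 61.75 = 1.5625 / 61.75 = 25/988 ≈ 0.025304
(86 - 61.75)^2 / 61.75 = 588.0625 / 61.75 = 9409/988 ≈ 9.523279
(71 - 61.75)^2 / 61.75 = 85.5625 / 61.75 = 1369/988 ≈ 1.385628
chi2 = 7531/247 ≈ 30.489879

30.4899


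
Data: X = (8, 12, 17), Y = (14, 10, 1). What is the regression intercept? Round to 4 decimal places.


a = ybar - b*xbar, where b = sum((xi-xbar)(yi-ybar)) / sum((xi-xbar)^2)
n = 3, xbar = 37/3 ≈ 12.333333, ybar = 25/3 ≈ 8.333333
Sxy = sum((xi-xbar)(yi-ybar)) = -178/3 ≈ -59.333333
Sxx = sum((xi-xbar)^2) = 122/3 ≈ 40.666667
b = Sxy / Sxx = -89/61 ≈ -1.459016
a = 8.333333 - (-1.459016) * 12.333333 = 1606/61 ≈ 26.327869

26.3279


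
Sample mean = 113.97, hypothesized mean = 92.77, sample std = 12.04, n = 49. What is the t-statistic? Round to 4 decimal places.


t = (xbar - mu0) / (s/sqrt(n))
xbar - mu0 = 113.97 - 92.77 = 21.2
sqrt(49) = 7
s/sqrt(n) = 12.04 / 7 = 1.72
t = 21.2 / 1.72 = 530/43 ≈ 12.325581

12.3256


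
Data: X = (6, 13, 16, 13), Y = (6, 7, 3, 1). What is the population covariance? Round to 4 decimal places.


Cov = (1/n)*sum((xi-xbar)(yi-ybar))
n = 4, xbar = 48/4 = 12, ybar = 17/4 = 4.25
sum((xi-xbar)(yi-ybar)) = -16
Cov = -16 / 4 = -4

-4.0000


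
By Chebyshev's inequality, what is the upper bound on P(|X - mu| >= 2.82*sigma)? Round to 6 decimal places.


P <= 1/k^2
k^2 = 2.82^2 = 7.9524
1/k^2 = 1 / 7.9524 ≈ 0.12574820

0.125748


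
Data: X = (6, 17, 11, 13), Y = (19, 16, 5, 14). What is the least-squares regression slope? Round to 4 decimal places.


b = sum((xi-xbar)(yi-ybar)) / sum((xi-xbar)^2)
n = 4, xbar = 47/4 = 11.75, ybar = 54/4 = 13.5
Sxy = sum((xi-xbar)(yi-ybar)) = -11.5
Sxx = sum((xi-xbar)^2) = 62.75
b = Sxy / Sxx = -46/251 ≈ -0.183267

-0.1833


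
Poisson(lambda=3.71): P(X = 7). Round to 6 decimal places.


P = e^(-lam) * lam^k / k!
e^(-3.71) ≈ 0.02447752
lam^k = 3.71^7 ≈ 9674.251362
k! = 7! = 5040
P = 0.02447752 * 9674.251362 / 5040 ≈ 0.046984

0.046984


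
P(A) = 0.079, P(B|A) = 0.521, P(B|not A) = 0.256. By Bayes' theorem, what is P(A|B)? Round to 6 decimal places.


P(A|B) = P(B|A)*P(A) / P(B), P(B) = P(B|A)*P(A) + P(B|not A)*P(not A)
P(B|A)*P(A) = 0.521 * 0.079 = 0.041159
P(B|not A)*P(not A) = 0.256 * 0.921 = 0.235776
P(B) = 0.041159 + 0.235776 = 0.276935
P(A|B) = 0.041159 / 0.276935 ≈ 0.14862332

0.148623


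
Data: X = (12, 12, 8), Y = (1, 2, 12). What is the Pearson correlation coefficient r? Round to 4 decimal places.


r = sum((xi-xbar)(yi-ybar)) / sqrt(sum((xi-xbar)^2) * sum((yi-ybar)^2))
n = 3, xbar = 32/3 ≈ 10.666667, ybar = 15/3 = 5
Sxy = sum((xi-xbar)(yi-ybar)) = -28
Sxx = sum((xi-xbar)^2) = 32/3 ≈ 10.666667
Syy = sum((yi-ybar)^2) = 74
sqrt(Sxx*Syy) ≈ 28.095077
r = Sxy / sqrt(Sxx*Syy) = -28 / 28.095077 ≈ -0.996616

-0.9966


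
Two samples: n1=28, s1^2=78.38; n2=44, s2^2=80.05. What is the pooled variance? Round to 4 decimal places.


sp^2 = ((n1-1)*s1^2 + (n2-1)*s2^2)/(n1+n2-2)
(n1-1)*s1^2 = 27 * 78.38 = 2116.26
(n2-1)*s2^2 = 43 * 80.05 = 3442.15
numerator = 2116.26 + 3442.15 = 5558.41
n1+n2-2 = 70
sp^2 = 5558.41 / 70 = 555841/7000 ≈ 79.405857

79.4059


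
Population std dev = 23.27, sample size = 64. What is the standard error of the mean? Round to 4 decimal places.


SE = sigma / sqrt(n)
sqrt(64) = 8
SE = 23.27 / 8 = 2.90875

2.9088


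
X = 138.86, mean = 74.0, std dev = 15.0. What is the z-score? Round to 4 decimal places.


z = (X - mu) / sigma
X - mu = 138.86 - 74.0 = 64.86
z = 64.86 / 15.0 = 4.324

4.3240


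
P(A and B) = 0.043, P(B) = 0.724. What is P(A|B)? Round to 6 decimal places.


P(A|B) = P(A and B) / P(B) = 0.043 / 0.724 = 43/724 ≈ 0.05939227

0.059392


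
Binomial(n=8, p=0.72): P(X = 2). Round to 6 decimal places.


P = C(n,k) * p^k * (1-p)^(n-k)
C(8,2) = 28
p^k = 0.72^2 = 0.5184
(1-p)^(n-k) = 0.28^6 ≈ 0.0004818903
P = 28 * 0.5184 * 0.0004818903 ≈ 0.006995

0.006995


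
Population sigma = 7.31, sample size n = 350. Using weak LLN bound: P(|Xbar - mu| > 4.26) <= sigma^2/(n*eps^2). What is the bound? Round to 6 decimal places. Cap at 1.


bound = min(1, sigma^2/(n*eps^2))
sigma^2 = 7.31^2 = 53.4361
n*eps^2 = 350 * 4.26^2 = 350 * 18.1476 = 6351.66
sigma^2/(n*eps^2) = 53.4361 / 6351.66 ≈ 0.00841293

0.008413


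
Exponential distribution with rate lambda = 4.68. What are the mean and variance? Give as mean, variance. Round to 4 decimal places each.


mean = 1/lam, var = 1/lam^2
mean = 1 / 4.68 = 25/117 ≈ 0.213675
lam^2 = 4.68^2 = 21.9024
var = 1 / 21.9024 ≈ 0.045657

0.2137, 0.0457


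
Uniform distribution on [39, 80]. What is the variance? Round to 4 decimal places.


Var = (b-a)^2 / 12
(b-a)^2 = (80 - 39)^2 = 1681
Var = 1681/12 ≈ 140.083333

140.0833


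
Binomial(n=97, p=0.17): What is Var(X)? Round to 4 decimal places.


Var = n*p*(1-p) = 97 * 0.17 * 0.83 = 13.6867

13.6867


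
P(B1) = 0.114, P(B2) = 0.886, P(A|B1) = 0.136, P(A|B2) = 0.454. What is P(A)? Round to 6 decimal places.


P(A) = P(A|B1)*P(B1) + P(A|B2)*P(B2)
P(A|B1)*P(B1) = 0.136 * 0.114 = 0.015504
P(A|B2)*P(B2) = 0.454 * 0.886 = 0.402244
P(A) = 0.015504 + 0.402244 = 0.417748

0.417748


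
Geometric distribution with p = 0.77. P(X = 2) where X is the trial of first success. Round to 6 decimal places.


P = (1-p)^(k-1) * p
(1-p)^(k-1) = 0.23^1 = 0.23
P = 0.23 * 0.77 = 0.1771

0.177100


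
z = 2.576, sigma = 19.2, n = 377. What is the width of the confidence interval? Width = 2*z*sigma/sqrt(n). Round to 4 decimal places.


width = 2*z*sigma/sqrt(n)
2*z*sigma = 2 * 2.576 * 19.2 = 98.9184
sqrt(377) ≈ 19.416488
width = 98.9184 / 19.416488 ≈ 5.094557

5.0946


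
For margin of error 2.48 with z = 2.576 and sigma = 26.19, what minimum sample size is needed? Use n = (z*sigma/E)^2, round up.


z*sigma/E = 2.576 * 26.19 / 2.48 ≈ 27.203806
(z*sigma/E)^2 ≈ 740.047085
round up: n = 741

741


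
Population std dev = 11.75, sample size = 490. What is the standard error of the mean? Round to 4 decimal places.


SE = sigma / sqrt(n)
sqrt(490) ≈ 22.135944
SE = 11.75 / 22.135944 ≈ 0.530811

0.5308


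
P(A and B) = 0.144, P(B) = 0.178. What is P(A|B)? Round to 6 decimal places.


P(A|B) = P(A and B) / P(B) = 0.144 / 0.178 = 72/89 ≈ 0.80898876

0.808989


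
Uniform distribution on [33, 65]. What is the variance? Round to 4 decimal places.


Var = (b-a)^2 / 12
(b-a)^2 = (65 - 33)^2 = 1024
Var = 1024/12 ≈ 85.333333

85.3333


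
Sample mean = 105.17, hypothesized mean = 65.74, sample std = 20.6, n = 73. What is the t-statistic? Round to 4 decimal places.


t = (xbar - mu0) / (s/sqrt(n))
xbar - mu0 = 105.17 - 65.74 = 39.43
sqrt(73) ≈ 8.54400375
s/sqrt(n) = 20.6 / 8.54400375 ≈ 2.41104763
t = 39.43 / 2.41104763 ≈ 16.353887

16.3539


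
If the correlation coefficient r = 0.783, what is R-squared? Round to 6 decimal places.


R^2 = r^2 = (0.783)^2 = 0.613089

0.613089


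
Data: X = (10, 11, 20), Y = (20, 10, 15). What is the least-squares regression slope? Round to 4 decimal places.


b = sum((xi-xbar)(yi-ybar)) / sum((xi-xbar)^2)
n = 3, xbar = 41/3 ≈ 13.666667, ybar = 45/3 = 15
Sxy = sum((xi-xbar)(yi-ybar)) = -5
Sxx = sum((xi-xbar)^2) = 182/3 ≈ 60.666667
b = Sxy / Sxx = -15/182 ≈ -0.082418

-0.0824


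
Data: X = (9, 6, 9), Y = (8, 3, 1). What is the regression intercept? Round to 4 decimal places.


a = ybar - b*xbar, where b = sum((xi-xbar)(yi-ybar)) / sum((xi-xbar)^2)
n = 3, xbar = 24/3 = 8, ybar = 12/3 = 4
Sxy = sum((xi-xbar)(yi-ybar)) = 3
Sxx = sum((xi-xbar)^2) = 6
b = Sxy / Sxx = 0.5
a = 4 - 0.5 * 8 = 0

0.0000


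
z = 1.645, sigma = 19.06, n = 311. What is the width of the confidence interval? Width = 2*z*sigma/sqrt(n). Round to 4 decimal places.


width = 2*z*sigma/sqrt(n)
2*z*sigma = 2 * 1.645 * 19.06 = 62.7074
sqrt(311) ≈ 17.635192
width = 62.7074 / 17.635192 ≈ 3.555810

3.5558


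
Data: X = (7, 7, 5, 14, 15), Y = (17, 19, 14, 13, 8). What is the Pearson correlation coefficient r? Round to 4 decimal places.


r = sum((xi-xbar)(yi-ybar)) / sqrt(sum((xi-xbar)^2) * sum((yi-ybar)^2))
n = 5, xbar = 48/5 = 9.6, ybar = 71/5 = 14.2
Sxy = sum((xi-xbar)(yi-ybar)) = -57.6
Sxx = sum((xi-xbar)^2) = 83.2
Syy = sum((yi-ybar)^2) = 70.8
sqrt(Sxx*Syy) ≈ 76.749984
r = Sxy / sqrt(Sxx*Syy) = -57.6 / 76.749984 ≈ -0.750489

-0.7505


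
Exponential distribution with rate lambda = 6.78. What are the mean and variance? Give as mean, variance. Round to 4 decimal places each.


mean = 1/lam, var = 1/lam^2
mean = 1 / 6.78 = 50/339 ≈ 0.147493
lam^2 = 6.78^2 = 45.9684
var = 1 / 45.9684 ≈ 0.021754

0.1475, 0.0218
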